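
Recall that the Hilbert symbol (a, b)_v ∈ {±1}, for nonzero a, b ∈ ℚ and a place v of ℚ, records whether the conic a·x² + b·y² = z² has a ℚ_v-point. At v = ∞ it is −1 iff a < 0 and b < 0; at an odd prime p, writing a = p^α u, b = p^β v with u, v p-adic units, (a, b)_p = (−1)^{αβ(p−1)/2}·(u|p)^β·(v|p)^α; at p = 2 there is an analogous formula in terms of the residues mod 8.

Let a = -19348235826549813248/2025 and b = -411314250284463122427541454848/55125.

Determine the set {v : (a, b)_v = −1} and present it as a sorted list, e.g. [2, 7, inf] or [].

Mod squares: a ≡ -527, b ≡ -787865. Check v ∈ {∞, 2, 3, 5, 7, 13, 17, 19, 23, 31}.
v=19: a=19^2·(≡9), b=19^2·(≡10) mod 19; (9|19)=+1, (10|19)=-1; (−1)^{2·2·9}·(+1)^2·(-1)^2 = +1.
v=5: a=5^-2·(≡2), b=5^-3·(≡2) mod 5; (2|5)=-1, (2|5)=-1; (−1)^{-2·-3·2}·(-1)^-3·(-1)^-2 = -1.
v=17: a=17^3·(≡6), b=17^5·(≡7) mod 17; (6|17)=-1, (7|17)=-1; (−1)^{3·5·8}·(-1)^5·(-1)^3 = +1.
v=∞: -527 < 0 and -787865 < 0  ⇒  (a,b)_∞ = -1.
v=23: a=23^2·(≡1), b=23^3·(≡20) mod 23; (1|23)=+1, (20|23)=-1; (−1)^{2·3·11}·(+1)^3·(-1)^2 = +1.
v=2: v_2(a)=12, v_2(b)=20; units ≡ 1, 7 (mod 8); ε·ε+αω+βω = 0·1+12·0+20·0 ≡ 0  ⇒  (a,b)_2 = +1.
v=31: a=31^3·(≡19), b=31^5·(≡2) mod 31; (19|31)=+1, (2|31)=+1; (−1)^{3·5·15}·(+1)^5·(+1)^3 = -1.
v=7: a=7^0·(≡6), b=7^-2·(≡3) mod 7; (6|7)=-1, (3|7)=-1; (−1)^{0·-2·3}·(-1)^-2·(-1)^0 = +1.
v=13: a=13^2·(≡7), b=13^3·(≡3) mod 13; (7|13)=-1, (3|13)=+1; (−1)^{2·3·6}·(-1)^3·(+1)^2 = -1.
v=3: a=3^-4·(≡1), b=3^-2·(≡1) mod 3; (1|3)=+1, (1|3)=+1; (−1)^{-4·-2·1}·(+1)^-2·(+1)^-4 = +1.
Ram(-527, -787865) = {5, 13, 31, ∞}; no ℚ_5-point on the conic.

[5, 13, 31, inf]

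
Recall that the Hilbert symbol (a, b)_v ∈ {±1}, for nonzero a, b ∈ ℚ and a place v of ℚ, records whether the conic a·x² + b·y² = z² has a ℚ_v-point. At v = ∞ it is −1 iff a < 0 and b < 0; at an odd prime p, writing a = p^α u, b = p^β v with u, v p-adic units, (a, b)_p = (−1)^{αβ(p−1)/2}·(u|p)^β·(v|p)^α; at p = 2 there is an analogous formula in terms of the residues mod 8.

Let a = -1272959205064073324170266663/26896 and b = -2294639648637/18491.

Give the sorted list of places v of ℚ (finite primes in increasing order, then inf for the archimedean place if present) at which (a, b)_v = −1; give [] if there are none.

[3, 37, 43, inf]

Mod squares: a ≡ -3927, b ≡ -193683567. Check v ∈ {∞, 2, 3, 7, 11, 17, 19, 31, 37, 41, 43}.
v=43: a=43^2·(≡28), b=43^1·(≡9) mod 43; (28|43)=-1, (9|43)=+1; (−1)^{2·1·21}·(-1)^1·(+1)^2 = -1.
v=37: a=37^2·(≡20), b=37^1·(≡31) mod 37; (20|37)=-1, (31|37)=-1; (−1)^{2·1·18}·(-1)^1·(-1)^2 = -1.
v=31: a=31^2·(≡16), b=31^1·(≡1) mod 31; (16|31)=+1, (1|31)=+1; (−1)^{2·1·15}·(+1)^1·(+1)^2 = +1.
v=17: a=17^3·(≡7), b=17^1·(≡7) mod 17; (7|17)=-1, (7|17)=-1; (−1)^{3·1·8}·(-1)^1·(-1)^3 = +1.
v=3: a=3^5·(≡2), b=3^1·(≡2) mod 3; (2|3)=-1, (2|3)=-1; (−1)^{5·1·1}·(-1)^1·(-1)^5 = -1.
v=∞: -3927 < 0 and -193683567 < 0  ⇒  (a,b)_∞ = -1.
v=19: a=19^6·(≡5), b=19^4·(≡16) mod 19; (5|19)=+1, (16|19)=+1; (−1)^{6·4·9}·(+1)^4·(+1)^6 = +1.
v=41: a=41^-2·(≡25), b=41^-2·(≡2) mod 41; (25|41)=+1, (2|41)=+1; (−1)^{-2·-2·20}·(+1)^-2·(+1)^-2 = +1.
v=11: a=11^3·(≡8), b=11^-1·(≡3) mod 11; (8|11)=-1, (3|11)=+1; (−1)^{3·-1·5}·(-1)^-1·(+1)^3 = +1.
v=7: a=7^1·(≡6), b=7^1·(≡1) mod 7; (6|7)=-1, (1|7)=+1; (−1)^{1·1·3}·(-1)^1·(+1)^1 = +1.
v=2: v_2(a)=-4, v_2(b)=0; units ≡ 1, 1 (mod 8); ε·ε+αω+βω = 0·0+-4·0+0·0 ≡ 0  ⇒  (a,b)_2 = +1.
|Ram(-3927, -193683567)| = 4, even; anisotropic at {3, 37, 43, ∞}.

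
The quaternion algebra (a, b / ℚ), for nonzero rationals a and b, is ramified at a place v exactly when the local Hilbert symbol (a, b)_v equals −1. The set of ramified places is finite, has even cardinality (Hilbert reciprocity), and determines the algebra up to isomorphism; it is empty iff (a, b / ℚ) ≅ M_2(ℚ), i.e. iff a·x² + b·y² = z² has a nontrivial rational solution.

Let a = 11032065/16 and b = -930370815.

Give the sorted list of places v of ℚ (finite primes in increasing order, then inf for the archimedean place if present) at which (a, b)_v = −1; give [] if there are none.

[3, 11, 17, 19]

Mod squares: a ≡ 1225785, b ≡ -1615. Check v ∈ {∞, 2, 3, 5, 11, 17, 19, 23}.
v=19: a=19^1·(≡8), b=19^1·(≡10) mod 19; (8|19)=-1, (10|19)=-1; (−1)^{1·1·9}·(-1)^1·(-1)^1 = -1.
v=23: a=23^1·(≡8), b=23^2·(≡6) mod 23; (8|23)=+1, (6|23)=+1; (−1)^{1·2·11}·(+1)^2·(+1)^1 = +1.
v=∞: 1225785 > 0 and -1615 < 0  ⇒  (a,b)_∞ = +1.
v=17: a=17^1·(≡13), b=17^1·(≡14) mod 17; (13|17)=+1, (14|17)=-1; (−1)^{1·1·8}·(+1)^1·(-1)^1 = -1.
v=11: a=11^1·(≡9), b=11^2·(≡7) mod 11; (9|11)=+1, (7|11)=-1; (−1)^{1·2·5}·(+1)^2·(-1)^1 = -1.
v=3: a=3^3·(≡1), b=3^2·(≡2) mod 3; (1|3)=+1, (2|3)=-1; (−1)^{3·2·1}·(+1)^2·(-1)^3 = -1.
v=2: v_2(a)=-4, v_2(b)=0; units ≡ 1, 1 (mod 8); ε·ε+αω+βω = 0·0+-4·0+0·0 ≡ 0  ⇒  (a,b)_2 = +1.
v=5: a=5^1·(≡3), b=5^1·(≡2) mod 5; (3|5)=-1, (2|5)=-1; (−1)^{1·1·2}·(-1)^1·(-1)^1 = +1.
Ram(1225785, -1615) = {3, 11, 17, 19}; no ℚ_3-point on the conic.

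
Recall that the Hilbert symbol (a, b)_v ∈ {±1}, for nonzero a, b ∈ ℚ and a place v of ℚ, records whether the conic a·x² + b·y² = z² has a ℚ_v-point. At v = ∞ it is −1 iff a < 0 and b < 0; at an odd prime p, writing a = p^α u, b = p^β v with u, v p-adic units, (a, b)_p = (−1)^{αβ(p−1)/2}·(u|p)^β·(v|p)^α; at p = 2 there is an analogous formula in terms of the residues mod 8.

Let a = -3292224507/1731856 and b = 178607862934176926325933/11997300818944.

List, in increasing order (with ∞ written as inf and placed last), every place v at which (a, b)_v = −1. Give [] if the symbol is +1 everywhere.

[13, 29]

Mod squares: a ≡ -4147, b ≡ 128557. Check v ∈ {∞, 2, 3, 7, 11, 13, 29, 31, 47}.
v=∞: -4147 < 0 and 128557 > 0  ⇒  (a,b)_∞ = +1.
v=2: v_2(a)=-4, v_2(b)=-10; units ≡ 5, 5 (mod 8); ε·ε+αω+βω = 0·0+-4·1+-10·1 ≡ 0  ⇒  (a,b)_2 = +1.
v=7: a=7^-2·(≡2), b=7^-4·(≡1) mod 7; (2|7)=+1, (1|7)=+1; (−1)^{-2·-4·3}·(+1)^-4·(+1)^-2 = +1.
v=47: a=47^-2·(≡28), b=47^-4·(≡3) mod 47; (28|47)=+1, (3|47)=+1; (−1)^{-2·-4·23}·(+1)^-4·(+1)^-2 = +1.
v=3: a=3^8·(≡2), b=3^8·(≡1) mod 3; (2|3)=-1, (1|3)=+1; (−1)^{8·8·1}·(-1)^8·(+1)^8 = +1.
v=13: a=13^1·(≡11), b=13^3·(≡9) mod 13; (11|13)=-1, (9|13)=+1; (−1)^{1·3·6}·(-1)^3·(+1)^1 = -1.
v=11: a=11^3·(≡8), b=11^7·(≡3) mod 11; (8|11)=-1, (3|11)=+1; (−1)^{3·7·5}·(-1)^7·(+1)^3 = +1.
v=29: a=29^1·(≡14), b=29^5·(≡1) mod 29; (14|29)=-1, (1|29)=+1; (−1)^{1·5·14}·(-1)^5·(+1)^1 = -1.
v=31: a=31^0·(≡20), b=31^1·(≡15) mod 31; (20|31)=+1, (15|31)=-1; (−1)^{0·1·15}·(+1)^1·(-1)^0 = +1.
|Ram(-4147, 128557)| = 2, even; anisotropic at {13, 29}.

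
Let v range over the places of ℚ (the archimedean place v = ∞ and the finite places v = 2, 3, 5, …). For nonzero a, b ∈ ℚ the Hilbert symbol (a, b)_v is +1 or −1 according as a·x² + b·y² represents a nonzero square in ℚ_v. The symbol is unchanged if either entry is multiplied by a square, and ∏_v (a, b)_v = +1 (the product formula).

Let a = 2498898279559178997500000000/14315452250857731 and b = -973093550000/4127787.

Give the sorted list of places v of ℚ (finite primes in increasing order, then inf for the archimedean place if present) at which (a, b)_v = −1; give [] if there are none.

(a, b) ≡ (134589, -4785) mod (ℚ^×)²; places V = {2, 3, 5, 7, 11, 13, 17, 19, 23, 29, ∞}.
(a,b)_2: α=8, β=4; u≡5, v≡7 (mod 8); ε(u)ε(v)=0·1, αω(v)=8·0, βω(u)=4·1; sum ≡ 0  ⇒  +1.
(a,b)_17: α=-3, u≡7; β=-2, v≡1 (mod 17); (7|17)=-1, (1|17)=+1; sign (−1)^0·-1^-2·+1^-3 = +1.
(a,b)_7: α=1, u≡3; β=0, v≡5 (mod 7); (3|7)=-1, (5|7)=-1; sign (−1)^0·-1^0·-1^1 = -1.
(a,b)_29: α=3, u≡23; β=1, v≡22 (mod 29); (23|29)=+1, (22|29)=+1; sign (−1)^0·+1^1·+1^3 = +1.
(a,b)_11: α=2, u≡5; β=1, v≡4 (mod 11); (5|11)=+1, (4|11)=+1; sign (−1)^0·+1^1·+1^2 = +1.
(a,b)_23: α=-6, u≡3; β=-2, v≡10 (mod 23); (3|23)=+1, (10|23)=-1; sign (−1)^0·+1^-2·-1^-6 = +1.
(a,b)_19: α=4, u≡14; β=2, v≡12 (mod 19); (14|19)=-1, (12|19)=-1; sign (−1)^0·-1^2·-1^4 = +1.
(a,b)_∞: sgn(134589)=+, sgn(-4785)=−, so +1.
(a,b)_3: α=-9, u≡1; β=-3, v≡1 (mod 3); (1|3)=+1, (1|3)=+1; sign (−1)^1·+1^-3·+1^-9 = -1.
(a,b)_13: α=5, u≡6; β=2, v≡3 (mod 13); (6|13)=-1, (3|13)=+1; sign (−1)^0·-1^2·+1^5 = +1.
(a,b)_5: α=10, u≡4; β=5, v≡2 (mod 5); (4|5)=+1, (2|5)=-1; sign (−1)^0·+1^5·-1^10 = +1.
(134589, -4785 / ℚ) ramifies at {3, 7}: a division algebra.

[3, 7]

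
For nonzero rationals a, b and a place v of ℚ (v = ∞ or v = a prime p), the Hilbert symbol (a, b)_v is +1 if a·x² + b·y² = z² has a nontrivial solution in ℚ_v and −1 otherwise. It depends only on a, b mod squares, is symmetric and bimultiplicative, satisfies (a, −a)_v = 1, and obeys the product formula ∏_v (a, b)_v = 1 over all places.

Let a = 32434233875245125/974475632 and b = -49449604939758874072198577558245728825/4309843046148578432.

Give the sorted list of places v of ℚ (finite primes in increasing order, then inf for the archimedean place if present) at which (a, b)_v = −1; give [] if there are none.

Mod squares: a ≡ 77120715, b ≡ -77314. Check v ∈ {∞, 2, 3, 5, 7, 11, 13, 17, 19, 29, 31, 43}.
v=3: a=3^5·(≡1), b=3^2·(≡2) mod 3; (1|3)=+1, (2|3)=-1; (−1)^{5·2·1}·(+1)^2·(-1)^5 = -1.
v=11: a=11^4·(≡4), b=11^10·(≡4) mod 11; (4|11)=+1, (4|11)=+1; (−1)^{4·10·5}·(+1)^10·(+1)^4 = +1.
v=∞: 77120715 > 0 and -77314 < 0  ⇒  (a,b)_∞ = +1.
v=17: a=17^-2·(≡5), b=17^-8·(≡1) mod 17; (5|17)=-1, (1|17)=+1; (−1)^{-2·-8·8}·(-1)^-8·(+1)^-2 = +1.
v=31: a=31^1·(≡27), b=31^3·(≡15) mod 31; (27|31)=-1, (15|31)=-1; (−1)^{1·3·15}·(-1)^3·(-1)^1 = -1.
v=7: a=7^3·(≡1), b=7^8·(≡1) mod 7; (1|7)=+1, (1|7)=+1; (−1)^{3·8·3}·(+1)^8·(+1)^3 = +1.
v=29: a=29^-1·(≡23), b=29^3·(≡3) mod 29; (23|29)=+1, (3|29)=-1; (−1)^{-1·3·14}·(+1)^3·(-1)^-1 = -1.
v=13: a=13^-2·(≡10), b=13^-6·(≡10) mod 13; (10|13)=+1, (10|13)=+1; (−1)^{-2·-6·6}·(+1)^-6·(+1)^-2 = +1.
v=43: a=43^-1·(≡34), b=43^1·(≡12) mod 43; (34|43)=-1, (12|43)=-1; (−1)^{-1·1·21}·(-1)^1·(-1)^-1 = -1.
v=5: a=5^3·(≡3), b=5^2·(≡1) mod 5; (3|5)=-1, (1|5)=+1; (−1)^{3·2·2}·(-1)^2·(+1)^3 = +1.
v=2: v_2(a)=-4, v_2(b)=-7; units ≡ 3, 7 (mod 8); ε·ε+αω+βω = 1·1+-4·0+-7·1 ≡ 0  ⇒  (a,b)_2 = +1.
v=19: a=19^3·(≡2), b=19^6·(≡6) mod 19; (2|19)=-1, (6|19)=+1; (−1)^{3·6·9}·(-1)^6·(+1)^3 = +1.
(77120715, -77314 / ℚ) ramifies at {3, 29, 31, 43}: a division algebra.

[3, 29, 31, 43]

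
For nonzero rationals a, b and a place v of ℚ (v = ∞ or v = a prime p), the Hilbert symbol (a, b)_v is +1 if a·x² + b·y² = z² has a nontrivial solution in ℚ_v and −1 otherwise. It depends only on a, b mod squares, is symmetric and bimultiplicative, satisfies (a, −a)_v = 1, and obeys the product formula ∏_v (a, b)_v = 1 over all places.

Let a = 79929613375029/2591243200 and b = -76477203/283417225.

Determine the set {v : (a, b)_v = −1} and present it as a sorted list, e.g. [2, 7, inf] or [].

(a, b) ≡ (30107, -3) mod (ℚ^×)²; places V = {2, 3, 5, 7, 11, 13, 17, 23, 37, ∞}.
(a,b)_23: α=1, u≡20; β=0, v≡5 (mod 23); (20|23)=-1, (5|23)=-1; sign (−1)^0·-1^0·-1^1 = -1.
(a,b)_2: α=-6, β=0; u≡3, v≡5 (mod 8); ε(u)ε(v)=1·0, αω(v)=-6·1, βω(u)=0·1; sum ≡ 0  ⇒  +1.
(a,b)_∞: sgn(30107)=+, sgn(-3)=−, so +1.
(a,b)_13: α=-2, u≡1; β=-2, v≡10 (mod 13); (1|13)=+1, (10|13)=+1; sign (−1)^0·+1^-2·+1^-2 = +1.
(a,b)_37: α=-2, u≡34; β=-2, v≡28 (mod 37); (34|37)=+1, (28|37)=+1; sign (−1)^0·+1^-2·+1^-2 = +1.
(a,b)_5: α=-2, u≡3; β=-2, v≡3 (mod 5); (3|5)=-1, (3|5)=-1; sign (−1)^0·-1^-2·-1^-2 = +1.
(a,b)_7: α=-1, u≡6; β=-2, v≡1 (mod 7); (6|7)=-1, (1|7)=+1; sign (−1)^0·-1^-2·+1^-1 = +1.
(a,b)_3: α=12, u≡2; β=7, v≡2 (mod 3); (2|3)=-1, (2|3)=-1; sign (−1)^0·-1^7·-1^12 = -1.
(a,b)_11: α=3, u≡9; β=2, v≡2 (mod 11); (9|11)=+1, (2|11)=-1; sign (−1)^0·+1^2·-1^3 = -1.
(a,b)_17: α=3, u≡12; β=2, v≡10 (mod 17); (12|17)=-1, (10|17)=-1; sign (−1)^0·-1^2·-1^3 = -1.
(30107, -3 / ℚ) ramifies at {3, 11, 17, 23}: a division algebra.

[3, 11, 17, 23]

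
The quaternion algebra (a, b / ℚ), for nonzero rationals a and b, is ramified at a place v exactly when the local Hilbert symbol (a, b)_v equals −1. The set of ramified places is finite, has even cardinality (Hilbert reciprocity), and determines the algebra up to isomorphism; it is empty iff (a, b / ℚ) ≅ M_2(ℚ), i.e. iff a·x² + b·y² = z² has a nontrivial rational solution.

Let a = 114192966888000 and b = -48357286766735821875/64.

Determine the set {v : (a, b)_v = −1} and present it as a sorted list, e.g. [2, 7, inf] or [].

(a, b) ≡ (3705, -7315) mod (ℚ^×)²; places V = {2, 3, 5, 7, 11, 13, 19, ∞}.
(a,b)_∞: sgn(3705)=+, sgn(-7315)=−, so +1.
(a,b)_19: α=3, u≡9; β=5, v≡2 (mod 19); (9|19)=+1, (2|19)=-1; sign (−1)^1·+1^5·-1^3 = +1.
(a,b)_3: α=3, u≡2; β=4, v≡2 (mod 3); (2|3)=-1, (2|3)=-1; sign (−1)^0·-1^4·-1^3 = -1.
(a,b)_5: α=3, u≡4; β=5, v≡3 (mod 5); (4|5)=+1, (3|5)=-1; sign (−1)^0·+1^5·-1^3 = -1.
(a,b)_13: α=1, u≡1; β=2, v≡9 (mod 13); (1|13)=+1, (9|13)=+1; sign (−1)^0·+1^2·+1^1 = +1.
(a,b)_2: α=6, β=-6; u≡1, v≡5 (mod 8); ε(u)ε(v)=0·0, αω(v)=6·1, βω(u)=-6·0; sum ≡ 0  ⇒  +1.
(a,b)_7: α=2, u≡2; β=3, v≡6 (mod 7); (2|7)=+1, (6|7)=-1; sign (−1)^0·+1^3·-1^2 = +1.
(a,b)_11: α=2, u≡9; β=3, v≡6 (mod 11); (9|11)=+1, (6|11)=-1; sign (−1)^0·+1^3·-1^2 = +1.
|Ram(3705, -7315)| = 2, even; anisotropic at {3, 5}.

[3, 5]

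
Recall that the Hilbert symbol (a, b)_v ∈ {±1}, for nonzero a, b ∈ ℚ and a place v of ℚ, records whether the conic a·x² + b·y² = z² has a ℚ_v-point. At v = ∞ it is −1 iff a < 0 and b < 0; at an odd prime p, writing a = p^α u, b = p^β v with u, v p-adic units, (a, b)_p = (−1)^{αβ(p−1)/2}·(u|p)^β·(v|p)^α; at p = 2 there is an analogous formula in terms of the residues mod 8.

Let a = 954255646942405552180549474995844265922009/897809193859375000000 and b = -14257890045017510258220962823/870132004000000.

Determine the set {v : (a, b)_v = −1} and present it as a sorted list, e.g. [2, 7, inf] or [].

[7, 29, 31, 37]

Mod squares: a ≡ 5355343, b ≡ -1363783. Check v ∈ {∞, 2, 3, 5, 7, 11, 13, 23, 29, 31, 37, 41, 43}.
v=37: a=37^3·(≡18), b=37^3·(≡1) mod 37; (18|37)=-1, (1|37)=+1; (−1)^{3·3·18}·(-1)^3·(+1)^3 = -1.
v=41: a=41^4·(≡39), b=41^3·(≡30) mod 41; (39|41)=+1, (30|41)=-1; (−1)^{4·3·20}·(+1)^3·(-1)^4 = +1.
v=∞: 5355343 > 0 and -1363783 < 0  ⇒  (a,b)_∞ = +1.
v=43: a=43^-4·(≡27), b=43^-2·(≡5) mod 43; (27|43)=-1, (5|43)=-1; (−1)^{-4·-2·21}·(-1)^-2·(-1)^-4 = +1.
v=5: a=5^-12·(≡3), b=5^-6·(≡2) mod 5; (3|5)=-1, (2|5)=-1; (−1)^{-12·-6·2}·(-1)^-6·(-1)^-12 = +1.
v=3: a=3^16·(≡1), b=3^8·(≡2) mod 3; (1|3)=+1, (2|3)=-1; (−1)^{16·8·1}·(+1)^8·(-1)^16 = +1.
v=2: v_2(a)=-6, v_2(b)=-8; units ≡ 7, 1 (mod 8); ε·ε+αω+βω = 1·0+-6·0+-8·0 ≡ 0  ⇒  (a,b)_2 = +1.
v=29: a=29^1·(≡28), b=29^1·(≡12) mod 29; (28|29)=+1, (12|29)=-1; (−1)^{1·1·14}·(+1)^1·(-1)^1 = -1.
v=7: a=7^-5·(≡3), b=7^-6·(≡5) mod 7; (3|7)=-1, (5|7)=-1; (−1)^{-5·-6·3}·(-1)^-6·(-1)^-5 = -1.
v=31: a=31^1·(≡22), b=31^1·(≡27) mod 31; (22|31)=-1, (27|31)=-1; (−1)^{1·1·15}·(-1)^1·(-1)^1 = -1.
v=11: a=11^6·(≡5), b=11^4·(≡10) mod 11; (5|11)=+1, (10|11)=-1; (−1)^{6·4·5}·(+1)^4·(-1)^6 = +1.
v=13: a=13^4·(≡2), b=13^2·(≡7) mod 13; (2|13)=-1, (7|13)=-1; (−1)^{4·2·6}·(-1)^2·(-1)^4 = +1.
v=23: a=23^7·(≡9), b=23^4·(≡4) mod 23; (9|23)=+1, (4|23)=+1; (−1)^{7·4·11}·(+1)^4·(+1)^7 = +1.
|Ram(5355343, -1363783)| = 4, even; anisotropic at {7, 29, 31, 37}.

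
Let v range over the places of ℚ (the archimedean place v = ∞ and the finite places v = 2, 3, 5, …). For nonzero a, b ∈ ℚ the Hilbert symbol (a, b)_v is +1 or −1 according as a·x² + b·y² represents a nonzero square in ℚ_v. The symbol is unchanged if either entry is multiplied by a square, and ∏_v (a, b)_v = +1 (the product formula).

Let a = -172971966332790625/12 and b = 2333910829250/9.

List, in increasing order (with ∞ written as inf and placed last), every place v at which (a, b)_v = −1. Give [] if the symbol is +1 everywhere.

[2, 3, 7, 11]

Mod squares: a ≡ -1155, b ≡ 770. Check v ∈ {∞, 2, 3, 5, 7, 11, 13}.
v=13: a=13^2·(≡6), b=13^2·(≡3) mod 13; (6|13)=-1, (3|13)=+1; (−1)^{2·2·6}·(-1)^2·(+1)^2 = +1.
v=5: a=5^5·(≡1), b=5^3·(≡1) mod 5; (1|5)=+1, (1|5)=+1; (−1)^{5·3·2}·(+1)^3·(+1)^5 = +1.
v=11: a=11^7·(≡4), b=11^5·(≡1) mod 11; (4|11)=+1, (1|11)=+1; (−1)^{7·5·5}·(+1)^5·(+1)^7 = -1.
v=3: a=3^-1·(≡2), b=3^-2·(≡2) mod 3; (2|3)=-1, (2|3)=-1; (−1)^{-1·-2·1}·(-1)^-2·(-1)^-1 = -1.
v=7: a=7^5·(≡6), b=7^3·(≡5) mod 7; (6|7)=-1, (5|7)=-1; (−1)^{5·3·3}·(-1)^3·(-1)^5 = -1.
v=∞: -1155 < 0 and 770 > 0  ⇒  (a,b)_∞ = +1.
v=2: v_2(a)=-2, v_2(b)=1; units ≡ 5, 1 (mod 8); ε·ε+αω+βω = 0·0+-2·0+1·1 ≡ 1  ⇒  (a,b)_2 = -1.
|Ram(-1155, 770)| = 4, even; anisotropic at {2, 3, 7, 11}.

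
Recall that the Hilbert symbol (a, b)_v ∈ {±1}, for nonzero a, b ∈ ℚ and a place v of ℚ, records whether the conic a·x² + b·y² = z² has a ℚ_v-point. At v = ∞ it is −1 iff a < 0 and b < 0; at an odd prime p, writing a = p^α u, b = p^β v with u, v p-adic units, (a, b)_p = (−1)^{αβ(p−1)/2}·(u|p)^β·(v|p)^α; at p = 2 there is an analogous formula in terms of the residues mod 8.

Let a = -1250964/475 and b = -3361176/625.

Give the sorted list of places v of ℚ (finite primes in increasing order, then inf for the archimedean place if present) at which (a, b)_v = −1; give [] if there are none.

[3, 11, 13, inf]

(a, b) ≡ (-8151, -10374) mod (ℚ^×)²; places V = {2, 3, 5, 7, 11, 13, 19, ∞}.
(a,b)_7: α=0, u≡1; β=1, v≡2 (mod 7); (1|7)=+1, (2|7)=+1; sign (−1)^0·+1^1·+1^0 = +1.
(a,b)_19: α=-1, u≡12; β=1, v≡7 (mod 19); (12|19)=-1, (7|19)=+1; sign (−1)^1·-1^1·+1^-1 = +1.
(a,b)_∞: sgn(-8151)=−, sgn(-10374)=−, so -1.
(a,b)_2: α=2, β=3; u≡1, v≡5 (mod 8); ε(u)ε(v)=0·0, αω(v)=2·1, βω(u)=3·0; sum ≡ 0  ⇒  +1.
(a,b)_3: α=7, u≡1; β=5, v≡1 (mod 3); (1|3)=+1, (1|3)=+1; sign (−1)^1·+1^5·+1^7 = -1.
(a,b)_11: α=1, u≡8; β=0, v≡8 (mod 11); (8|11)=-1, (8|11)=-1; sign (−1)^0·-1^0·-1^1 = -1.
(a,b)_13: α=1, u≡9; β=1, v≡5 (mod 13); (9|13)=+1, (5|13)=-1; sign (−1)^0·+1^1·-1^1 = -1.
(a,b)_5: α=-2, u≡4; β=-4, v≡4 (mod 5); (4|5)=+1, (4|5)=+1; sign (−1)^0·+1^-4·+1^-2 = +1.
(-8151, -10374 / ℚ) ramifies at {3, 11, 13, ∞}: a division algebra.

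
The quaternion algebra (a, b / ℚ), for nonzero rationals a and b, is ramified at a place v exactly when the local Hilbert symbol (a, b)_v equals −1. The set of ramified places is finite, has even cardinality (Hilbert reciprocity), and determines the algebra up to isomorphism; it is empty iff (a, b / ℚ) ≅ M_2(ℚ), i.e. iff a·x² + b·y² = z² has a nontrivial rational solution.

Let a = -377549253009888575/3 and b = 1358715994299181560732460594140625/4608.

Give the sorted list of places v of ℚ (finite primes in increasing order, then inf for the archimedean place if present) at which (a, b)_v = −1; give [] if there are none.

Mod squares: a ≡ -4389, b ≡ 131138. Check v ∈ {∞, 2, 3, 5, 7, 11, 17, 19, 29}.
v=19: a=19^3·(≡17), b=19^5·(≡7) mod 19; (17|19)=+1, (7|19)=+1; (−1)^{3·5·9}·(+1)^5·(+1)^3 = -1.
v=3: a=3^-1·(≡1), b=3^-2·(≡2) mod 3; (1|3)=+1, (2|3)=-1; (−1)^{-1·-2·1}·(+1)^-2·(-1)^-1 = -1.
v=17: a=17^2·(≡14), b=17^3·(≡9) mod 17; (14|17)=-1, (9|17)=+1; (−1)^{2·3·8}·(-1)^3·(+1)^2 = -1.
v=∞: -4389 < 0 and 131138 > 0  ⇒  (a,b)_∞ = +1.
v=29: a=29^2·(≡12), b=29^3·(≡10) mod 29; (12|29)=-1, (10|29)=-1; (−1)^{2·3·14}·(-1)^3·(-1)^2 = -1.
v=5: a=5^2·(≡4), b=5^8·(≡2) mod 5; (4|5)=+1, (2|5)=-1; (−1)^{2·8·2}·(+1)^8·(-1)^2 = +1.
v=11: a=11^1·(≡10), b=11^2·(≡2) mod 11; (10|11)=-1, (2|11)=-1; (−1)^{1·2·5}·(-1)^2·(-1)^1 = -1.
v=2: v_2(a)=0, v_2(b)=-9; units ≡ 3, 1 (mod 8); ε·ε+αω+βω = 1·0+0·0+-9·1 ≡ 1  ⇒  (a,b)_2 = -1.
v=7: a=7^7·(≡6), b=7^13·(≡2) mod 7; (6|7)=-1, (2|7)=+1; (−1)^{7·13·3}·(-1)^13·(+1)^7 = +1.
(-4389, 131138 / ℚ) ramifies at {2, 3, 11, 17, 19, 29}: a division algebra.

[2, 3, 11, 17, 19, 29]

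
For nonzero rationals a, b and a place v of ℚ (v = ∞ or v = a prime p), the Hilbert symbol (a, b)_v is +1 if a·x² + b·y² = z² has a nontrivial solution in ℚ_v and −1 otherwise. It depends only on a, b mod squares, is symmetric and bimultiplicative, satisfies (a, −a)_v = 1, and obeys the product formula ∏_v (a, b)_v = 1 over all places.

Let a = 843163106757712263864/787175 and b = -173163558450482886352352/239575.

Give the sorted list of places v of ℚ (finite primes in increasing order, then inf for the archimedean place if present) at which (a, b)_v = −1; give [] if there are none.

(a, b) ≡ (249458, -121394) mod (ℚ^×)²; places V = {2, 3, 5, 7, 11, 13, 17, 19, 23, 29, 37, 41, ∞}.
(a,b)_23: α=-1, u≡13; β=1, v≡18 (mod 23); (13|23)=+1, (18|23)=+1; sign (−1)^1·+1^1·+1^-1 = -1.
(a,b)_17: α=3, u≡12; β=4, v≡6 (mod 17); (12|17)=-1, (6|17)=-1; sign (−1)^0·-1^4·-1^3 = -1.
(a,b)_7: α=0, u≡3; β=-1, v≡4 (mod 7); (3|7)=-1, (4|7)=+1; sign (−1)^0·-1^-1·+1^0 = -1.
(a,b)_29: α=3, u≡10; β=3, v≡27 (mod 29); (10|29)=-1, (27|29)=-1; sign (−1)^0·-1^3·-1^3 = +1.
(a,b)_19: α=2, u≡1; β=2, v≡16 (mod 19); (1|19)=+1, (16|19)=+1; sign (−1)^0·+1^2·+1^2 = +1.
(a,b)_11: α=5, u≡7; β=4, v≡2 (mod 11); (7|11)=-1, (2|11)=-1; sign (−1)^0·-1^4·-1^5 = -1.
(a,b)_2: α=3, β=5; u≡1, v≡7 (mod 8); ε(u)ε(v)=0·1, αω(v)=3·0, βω(u)=5·0; sum ≡ 0  ⇒  +1.
(a,b)_∞: sgn(249458)=+, sgn(-121394)=−, so +1.
(a,b)_3: α=2, u≡2; β=0, v≡1 (mod 3); (2|3)=-1, (1|3)=+1; sign (−1)^0·-1^0·+1^2 = +1.
(a,b)_41: α=2, u≡15; β=2, v≡24 (mod 41); (15|41)=-1, (24|41)=-1; sign (−1)^0·-1^2·-1^2 = +1.
(a,b)_5: α=-2, u≡2; β=-2, v≡1 (mod 5); (2|5)=-1, (1|5)=+1; sign (−1)^0·-1^-2·+1^-2 = +1.
(a,b)_13: α=0, u≡10; β=1, v≡4 (mod 13); (10|13)=+1, (4|13)=+1; sign (−1)^0·+1^1·+1^0 = +1.
(a,b)_37: α=-2, u≡30; β=-2, v≡16 (mod 37); (30|37)=+1, (16|37)=+1; sign (−1)^0·+1^-2·+1^-2 = +1.
(249458, -121394 / ℚ) ramifies at {7, 11, 17, 23}: a division algebra.

[7, 11, 17, 23]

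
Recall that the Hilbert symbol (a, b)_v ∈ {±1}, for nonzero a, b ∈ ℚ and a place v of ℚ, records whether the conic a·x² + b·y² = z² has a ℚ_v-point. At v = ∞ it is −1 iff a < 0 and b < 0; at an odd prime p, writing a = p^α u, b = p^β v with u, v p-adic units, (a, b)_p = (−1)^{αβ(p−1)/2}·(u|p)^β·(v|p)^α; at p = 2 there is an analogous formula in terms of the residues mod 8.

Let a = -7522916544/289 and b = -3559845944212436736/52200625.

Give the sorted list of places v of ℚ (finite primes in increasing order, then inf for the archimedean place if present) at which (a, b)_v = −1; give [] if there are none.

Mod squares: a ≡ -299, b ≡ -101959. Check v ∈ {∞, 2, 3, 5, 11, 13, 17, 19, 23, 31}.
v=23: a=23^1·(≡19), b=23^1·(≡13) mod 23; (19|23)=-1, (13|23)=+1; (−1)^{1·1·11}·(-1)^1·(+1)^1 = +1.
v=13: a=13^1·(≡4), b=13^1·(≡9) mod 13; (4|13)=+1, (9|13)=+1; (−1)^{1·1·6}·(+1)^1·(+1)^1 = +1.
v=19: a=19^2·(≡5), b=19^4·(≡18) mod 19; (5|19)=+1, (18|19)=-1; (−1)^{2·4·9}·(+1)^4·(-1)^2 = +1.
v=3: a=3^2·(≡1), b=3^2·(≡2) mod 3; (1|3)=+1, (2|3)=-1; (−1)^{2·2·1}·(+1)^2·(-1)^2 = +1.
v=17: a=17^-2·(≡7), b=17^-4·(≡3) mod 17; (7|17)=-1, (3|17)=-1; (−1)^{-2·-4·8}·(-1)^-4·(-1)^-2 = +1.
v=∞: -299 < 0 and -101959 < 0  ⇒  (a,b)_∞ = -1.
v=2: v_2(a)=6, v_2(b)=8; units ≡ 5, 1 (mod 8); ε·ε+αω+βω = 0·0+6·0+8·1 ≡ 0  ⇒  (a,b)_2 = +1.
v=31: a=31^0·(≡21), b=31^3·(≡10) mod 31; (21|31)=-1, (10|31)=+1; (−1)^{0·3·15}·(-1)^3·(+1)^0 = -1.
v=11: a=11^2·(≡9), b=11^3·(≡3) mod 11; (9|11)=+1, (3|11)=+1; (−1)^{2·3·5}·(+1)^3·(+1)^2 = +1.
v=5: a=5^0·(≡4), b=5^-4·(≡4) mod 5; (4|5)=+1, (4|5)=+1; (−1)^{0·-4·2}·(+1)^-4·(+1)^0 = +1.
Ram(-299, -101959) = {31, ∞}; no ℚ_31-point on the conic.

[31, inf]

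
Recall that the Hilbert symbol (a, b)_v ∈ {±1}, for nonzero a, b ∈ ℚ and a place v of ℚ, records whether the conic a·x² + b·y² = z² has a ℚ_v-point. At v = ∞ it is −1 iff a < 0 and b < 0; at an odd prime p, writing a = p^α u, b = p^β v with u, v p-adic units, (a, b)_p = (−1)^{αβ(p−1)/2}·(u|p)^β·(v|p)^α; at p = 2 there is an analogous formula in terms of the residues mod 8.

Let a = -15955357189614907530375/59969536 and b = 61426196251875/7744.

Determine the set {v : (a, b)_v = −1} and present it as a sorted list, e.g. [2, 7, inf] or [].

[3, 5, 7, 17]

Mod squares: a ≡ -7735, b ≡ 3. Check v ∈ {∞, 2, 3, 5, 7, 11, 13, 17, 23}.
v=5: a=5^3·(≡2), b=5^4·(≡2) mod 5; (2|5)=-1, (2|5)=-1; (−1)^{3·4·2}·(-1)^4·(-1)^3 = -1.
v=11: a=11^-4·(≡9), b=11^-2·(≡9) mod 11; (9|11)=+1, (9|11)=+1; (−1)^{-4·-2·5}·(+1)^-2·(+1)^-4 = +1.
v=2: v_2(a)=-12, v_2(b)=-6; units ≡ 1, 3 (mod 8); ε·ε+αω+βω = 0·1+-12·1+-6·0 ≡ 0  ⇒  (a,b)_2 = +1.
v=3: a=3^6·(≡2), b=3^5·(≡1) mod 3; (2|3)=-1, (1|3)=+1; (−1)^{6·5·1}·(-1)^5·(+1)^6 = -1.
v=17: a=17^3·(≡8), b=17^2·(≡12) mod 17; (8|17)=+1, (12|17)=-1; (−1)^{3·2·8}·(+1)^2·(-1)^3 = -1.
v=13: a=13^5·(≡1), b=13^4·(≡4) mod 13; (1|13)=+1, (4|13)=+1; (−1)^{5·4·6}·(+1)^4·(+1)^5 = +1.
v=7: a=7^3·(≡4), b=7^2·(≡3) mod 7; (4|7)=+1, (3|7)=-1; (−1)^{3·2·3}·(+1)^2·(-1)^3 = -1.
v=23: a=23^4·(≡1), b=23^0·(≡16) mod 23; (1|23)=+1, (16|23)=+1; (−1)^{4·0·11}·(+1)^0·(+1)^4 = +1.
v=∞: -7735 < 0 and 3 > 0  ⇒  (a,b)_∞ = +1.
Ram(-7735, 3) = {3, 5, 7, 17}; no ℚ_3-point on the conic.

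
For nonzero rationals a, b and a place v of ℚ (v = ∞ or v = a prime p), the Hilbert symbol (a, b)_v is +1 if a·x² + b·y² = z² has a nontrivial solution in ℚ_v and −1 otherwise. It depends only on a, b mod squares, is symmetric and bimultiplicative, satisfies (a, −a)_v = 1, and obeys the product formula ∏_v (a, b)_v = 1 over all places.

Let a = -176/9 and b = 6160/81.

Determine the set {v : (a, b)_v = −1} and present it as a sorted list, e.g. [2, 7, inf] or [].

[7, 11]

Mod squares: a ≡ -11, b ≡ 385. Check v ∈ {∞, 2, 3, 5, 7, 11}.
v=11: a=11^1·(≡8), b=11^1·(≡8) mod 11; (8|11)=-1, (8|11)=-1; (−1)^{1·1·5}·(-1)^1·(-1)^1 = -1.
v=5: a=5^0·(≡1), b=5^1·(≡2) mod 5; (1|5)=+1, (2|5)=-1; (−1)^{0·1·2}·(+1)^1·(-1)^0 = +1.
v=∞: -11 < 0 and 385 > 0  ⇒  (a,b)_∞ = +1.
v=3: a=3^-2·(≡1), b=3^-4·(≡1) mod 3; (1|3)=+1, (1|3)=+1; (−1)^{-2·-4·1}·(+1)^-4·(+1)^-2 = +1.
v=7: a=7^0·(≡3), b=7^1·(≡3) mod 7; (3|7)=-1, (3|7)=-1; (−1)^{0·1·3}·(-1)^1·(-1)^0 = -1.
v=2: v_2(a)=4, v_2(b)=4; units ≡ 5, 1 (mod 8); ε·ε+αω+βω = 0·0+4·0+4·1 ≡ 0  ⇒  (a,b)_2 = +1.
(-11, 385 / ℚ) ramifies at {7, 11}: a division algebra.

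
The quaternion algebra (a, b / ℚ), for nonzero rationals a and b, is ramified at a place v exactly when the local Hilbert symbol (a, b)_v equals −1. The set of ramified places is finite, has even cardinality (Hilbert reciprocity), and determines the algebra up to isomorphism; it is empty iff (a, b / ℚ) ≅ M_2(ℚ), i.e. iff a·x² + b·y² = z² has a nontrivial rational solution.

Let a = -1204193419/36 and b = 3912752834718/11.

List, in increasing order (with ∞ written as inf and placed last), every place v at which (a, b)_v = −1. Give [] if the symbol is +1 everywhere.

(a, b) ≡ (-1431859, 51177504378) mod (ℚ^×)²; places V = {2, 3, 7, 11, 13, 17, 19, 23, 29, 31, 37, ∞}.
(a,b)_11: α=1, u≡1; β=-1, v≡2 (mod 11); (1|11)=+1, (2|11)=-1; sign (−1)^1·+1^-1·-1^1 = +1.
(a,b)_3: α=-2, u≡2; β=1, v≡1 (mod 3); (2|3)=-1, (1|3)=+1; sign (−1)^0·-1^1·+1^-2 = -1.
(a,b)_23: α=0, u≡6; β=1, v≡15 (mod 23); (6|23)=+1, (15|23)=-1; sign (−1)^0·+1^1·-1^0 = +1.
(a,b)_2: α=-2, β=1; u≡5, v≡5 (mod 8); ε(u)ε(v)=0·0, αω(v)=-2·1, βω(u)=1·1; sum ≡ 1  ⇒  -1.
(a,b)_37: α=0, u≡3; β=1, v≡16 (mod 37); (3|37)=+1, (16|37)=+1; sign (−1)^0·+1^1·+1^0 = +1.
(a,b)_29: α=2, u≡23; β=2, v≡19 (mod 29); (23|29)=+1, (19|29)=-1; sign (−1)^0·+1^2·-1^2 = +1.
(a,b)_19: α=1, u≡8; β=1, v≡15 (mod 19); (8|19)=-1, (15|19)=-1; sign (−1)^1·-1^1·-1^1 = -1.
(a,b)_∞: sgn(-1431859)=−, sgn(51177504378)=+, so +1.
(a,b)_31: α=1, u≡7; β=1, v≡9 (mod 31); (7|31)=+1, (9|31)=+1; sign (−1)^1·+1^1·+1^1 = -1.
(a,b)_13: α=1, u≡8; β=1, v≡4 (mod 13); (8|13)=-1, (4|13)=+1; sign (−1)^0·-1^1·+1^1 = -1.
(a,b)_17: α=1, u≡15; β=1, v≡16 (mod 17); (15|17)=+1, (16|17)=+1; sign (−1)^0·+1^1·+1^1 = +1.
(a,b)_7: α=0, u≡5; β=1, v≡3 (mod 7); (5|7)=-1, (3|7)=-1; sign (−1)^0·-1^1·-1^0 = -1.
|Ram(-1431859, 51177504378)| = 6, even; anisotropic at {2, 3, 7, 13, 19, 31}.

[2, 3, 7, 13, 19, 31]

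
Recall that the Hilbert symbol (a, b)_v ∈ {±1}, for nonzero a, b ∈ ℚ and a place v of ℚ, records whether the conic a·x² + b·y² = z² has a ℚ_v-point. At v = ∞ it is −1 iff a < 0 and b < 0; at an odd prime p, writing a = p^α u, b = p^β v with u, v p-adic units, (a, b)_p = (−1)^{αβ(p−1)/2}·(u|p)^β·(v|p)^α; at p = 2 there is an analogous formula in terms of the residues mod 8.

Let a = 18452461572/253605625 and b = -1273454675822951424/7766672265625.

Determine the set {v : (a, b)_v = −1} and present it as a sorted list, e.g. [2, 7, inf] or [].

[17, 23]

Mod squares: a ≡ 17, b ≡ -391. Check v ∈ {∞, 2, 3, 5, 7, 11, 13, 17, 19, 23}.
v=13: a=13^-2·(≡10), b=13^-2·(≡10) mod 13; (10|13)=+1, (10|13)=+1; (−1)^{-2·-2·6}·(+1)^-2·(+1)^-2 = +1.
v=5: a=5^-4·(≡3), b=5^-8·(≡1) mod 5; (3|5)=-1, (1|5)=+1; (−1)^{-4·-8·2}·(-1)^-8·(+1)^-4 = +1.
v=3: a=3^2·(≡2), b=3^2·(≡2) mod 3; (2|3)=-1, (2|3)=-1; (−1)^{2·2·1}·(-1)^2·(-1)^2 = +1.
v=23: a=23^0·(≡19), b=23^1·(≡12) mod 23; (19|23)=-1, (12|23)=+1; (−1)^{0·1·11}·(-1)^1·(+1)^0 = -1.
v=7: a=7^-4·(≡3), b=7^-6·(≡4) mod 7; (3|7)=-1, (4|7)=+1; (−1)^{-4·-6·3}·(-1)^-6·(+1)^-4 = +1.
v=11: a=11^0·(≡8), b=11^4·(≡3) mod 11; (8|11)=-1, (3|11)=+1; (−1)^{0·4·5}·(-1)^4·(+1)^0 = +1.
v=19: a=19^2·(≡5), b=19^0·(≡18) mod 19; (5|19)=+1, (18|19)=-1; (−1)^{2·0·9}·(+1)^0·(-1)^2 = +1.
v=2: v_2(a)=2, v_2(b)=10; units ≡ 1, 1 (mod 8); ε·ε+αω+βω = 0·0+2·0+10·0 ≡ 0  ⇒  (a,b)_2 = +1.
v=∞: 17 > 0 and -391 < 0  ⇒  (a,b)_∞ = +1.
v=17: a=17^5·(≡9), b=17^7·(≡6) mod 17; (9|17)=+1, (6|17)=-1; (−1)^{5·7·8}·(+1)^7·(-1)^5 = -1.
Ram(17, -391) = {17, 23}; no ℚ_17-point on the conic.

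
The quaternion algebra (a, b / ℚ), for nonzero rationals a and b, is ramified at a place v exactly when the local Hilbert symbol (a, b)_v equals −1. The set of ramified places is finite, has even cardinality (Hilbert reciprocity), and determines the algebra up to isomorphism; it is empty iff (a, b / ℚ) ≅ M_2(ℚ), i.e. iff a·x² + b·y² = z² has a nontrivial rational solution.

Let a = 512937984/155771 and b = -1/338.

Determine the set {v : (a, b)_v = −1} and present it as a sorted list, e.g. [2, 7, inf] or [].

[2, 13]

Mod squares: a ≡ 8151, b ≡ -2. Check v ∈ {∞, 2, 3, 7, 11, 13, 17, 19}.
v=3: a=3^1·(≡2), b=3^0·(≡1) mod 3; (2|3)=-1, (1|3)=+1; (−1)^{1·0·1}·(-1)^0·(+1)^1 = +1.
v=∞: 8151 > 0 and -2 < 0  ⇒  (a,b)_∞ = +1.
v=2: v_2(a)=12, v_2(b)=-1; units ≡ 7, 7 (mod 8); ε·ε+αω+βω = 1·1+12·0+-1·0 ≡ 1  ⇒  (a,b)_2 = -1.
v=7: a=7^-2·(≡6), b=7^0·(≡3) mod 7; (6|7)=-1, (3|7)=-1; (−1)^{-2·0·3}·(-1)^0·(-1)^-2 = +1.
v=11: a=11^-1·(≡5), b=11^0·(≡4) mod 11; (5|11)=+1, (4|11)=+1; (−1)^{-1·0·5}·(+1)^0·(+1)^-1 = +1.
v=13: a=13^3·(≡1), b=13^-2·(≡6) mod 13; (1|13)=+1, (6|13)=-1; (−1)^{3·-2·6}·(+1)^-2·(-1)^3 = -1.
v=19: a=19^1·(≡6), b=19^0·(≡5) mod 19; (6|19)=+1, (5|19)=+1; (−1)^{1·0·9}·(+1)^0·(+1)^1 = +1.
v=17: a=17^-2·(≡15), b=17^0·(≡9) mod 17; (15|17)=+1, (9|17)=+1; (−1)^{-2·0·8}·(+1)^0·(+1)^-2 = +1.
(8151, -2 / ℚ) ramifies at {2, 13}: a division algebra.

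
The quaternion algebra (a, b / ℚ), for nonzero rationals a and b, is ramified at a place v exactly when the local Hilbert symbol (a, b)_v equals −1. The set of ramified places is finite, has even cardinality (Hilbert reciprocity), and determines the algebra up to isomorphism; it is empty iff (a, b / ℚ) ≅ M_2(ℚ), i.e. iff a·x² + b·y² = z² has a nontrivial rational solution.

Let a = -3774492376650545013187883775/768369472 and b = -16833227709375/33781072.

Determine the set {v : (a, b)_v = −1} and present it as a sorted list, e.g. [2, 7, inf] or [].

[3, 5, 11, 13, 19, inf]

Mod squares: a ≡ -17043, b ≡ -6561555. Check v ∈ {∞, 2, 3, 5, 7, 11, 13, 19, 23, 31}.
v=∞: -17043 < 0 and -6561555 < 0  ⇒  (a,b)_∞ = -1.
v=2: v_2(a)=-6, v_2(b)=-4; units ≡ 5, 5 (mod 8); ε·ε+αω+βω = 0·0+-6·1+-4·1 ≡ 0  ⇒  (a,b)_2 = +1.
v=5: a=5^2·(≡2), b=5^5·(≡4) mod 5; (2|5)=-1, (4|5)=+1; (−1)^{2·5·2}·(-1)^5·(+1)^2 = -1.
v=13: a=13^-1·(≡5), b=13^-3·(≡4) mod 13; (5|13)=-1, (4|13)=+1; (−1)^{-1·-3·6}·(-1)^-3·(+1)^-1 = -1.
v=7: a=7^8·(≡2), b=7^3·(≡3) mod 7; (2|7)=+1, (3|7)=-1; (−1)^{8·3·3}·(+1)^3·(-1)^8 = +1.
v=3: a=3^11·(≡1), b=3^3·(≡1) mod 3; (1|3)=+1, (1|3)=+1; (−1)^{11·3·1}·(+1)^3·(+1)^11 = -1.
v=19: a=19^3·(≡13), b=19^1·(≡18) mod 19; (13|19)=-1, (18|19)=-1; (−1)^{3·1·9}·(-1)^1·(-1)^3 = -1.
v=11: a=11^6·(≡10), b=11^3·(≡5) mod 11; (10|11)=-1, (5|11)=+1; (−1)^{6·3·5}·(-1)^3·(+1)^6 = -1.
v=23: a=23^3·(≡3), b=23^1·(≡21) mod 23; (3|23)=+1, (21|23)=-1; (−1)^{3·1·11}·(+1)^1·(-1)^3 = +1.
v=31: a=31^-4·(≡16), b=31^-2·(≡11) mod 31; (16|31)=+1, (11|31)=-1; (−1)^{-4·-2·15}·(+1)^-2·(-1)^-4 = +1.
Ram(-17043, -6561555) = {3, 5, 11, 13, 19, ∞}; no ℚ_3-point on the conic.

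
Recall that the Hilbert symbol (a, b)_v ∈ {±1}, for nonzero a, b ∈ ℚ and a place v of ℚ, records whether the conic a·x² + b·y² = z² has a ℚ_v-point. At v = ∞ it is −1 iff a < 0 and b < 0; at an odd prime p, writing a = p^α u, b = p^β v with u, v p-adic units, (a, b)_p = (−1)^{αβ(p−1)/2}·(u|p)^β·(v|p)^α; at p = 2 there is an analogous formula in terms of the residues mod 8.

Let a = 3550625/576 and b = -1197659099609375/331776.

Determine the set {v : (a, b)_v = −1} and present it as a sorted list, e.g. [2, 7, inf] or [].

[19, 23]

Mod squares: a ≡ 5681, b ≡ -95. Check v ∈ {∞, 2, 3, 5, 13, 19, 23}.
v=19: a=19^1·(≡8), b=19^3·(≡3) mod 19; (8|19)=-1, (3|19)=-1; (−1)^{1·3·9}·(-1)^3·(-1)^1 = -1.
v=3: a=3^-2·(≡2), b=3^-4·(≡1) mod 3; (2|3)=-1, (1|3)=+1; (−1)^{-2·-4·1}·(-1)^-4·(+1)^-2 = +1.
v=13: a=13^1·(≡2), b=13^2·(≡10) mod 13; (2|13)=-1, (10|13)=+1; (−1)^{1·2·6}·(-1)^2·(+1)^1 = +1.
v=5: a=5^4·(≡1), b=5^9·(≡1) mod 5; (1|5)=+1, (1|5)=+1; (−1)^{4·9·2}·(+1)^9·(+1)^4 = +1.
v=23: a=23^1·(≡22), b=23^2·(≡20) mod 23; (22|23)=-1, (20|23)=-1; (−1)^{1·2·11}·(-1)^2·(-1)^1 = -1.
v=∞: 5681 > 0 and -95 < 0  ⇒  (a,b)_∞ = +1.
v=2: v_2(a)=-6, v_2(b)=-12; units ≡ 1, 1 (mod 8); ε·ε+αω+βω = 0·0+-6·0+-12·0 ≡ 0  ⇒  (a,b)_2 = +1.
|Ram(5681, -95)| = 2, even; anisotropic at {19, 23}.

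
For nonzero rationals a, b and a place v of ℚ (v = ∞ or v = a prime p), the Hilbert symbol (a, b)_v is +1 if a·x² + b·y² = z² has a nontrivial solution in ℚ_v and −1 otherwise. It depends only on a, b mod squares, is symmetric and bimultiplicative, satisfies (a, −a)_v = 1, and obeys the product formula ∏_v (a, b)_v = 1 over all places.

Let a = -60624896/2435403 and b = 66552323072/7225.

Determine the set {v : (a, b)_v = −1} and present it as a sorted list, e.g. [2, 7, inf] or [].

(a, b) ≡ (-123, 23) mod (ℚ^×)²; places V = {2, 3, 5, 17, 19, 23, 41, 53, ∞}.
(a,b)_2: α=12, β=10; u≡5, v≡7 (mod 8); ε(u)ε(v)=0·1, αω(v)=12·0, βω(u)=10·1; sum ≡ 0  ⇒  +1.
(a,b)_53: α=-2, u≡28; β=0, v≡34 (mod 53); (28|53)=+1, (34|53)=-1; sign (−1)^0·+1^0·-1^-2 = +1.
(a,b)_5: α=0, u≡3; β=-2, v≡3 (mod 5); (3|5)=-1, (3|5)=-1; sign (−1)^0·-1^-2·-1^0 = +1.
(a,b)_17: α=-2, u≡8; β=-2, v≡12 (mod 17); (8|17)=+1, (12|17)=-1; sign (−1)^0·+1^-2·-1^-2 = +1.
(a,b)_3: α=-1, u≡1; β=0, v≡2 (mod 3); (1|3)=+1, (2|3)=-1; sign (−1)^0·+1^0·-1^-1 = -1.
(a,b)_19: α=2, u≡12; β=0, v≡11 (mod 19); (12|19)=-1, (11|19)=+1; sign (−1)^0·-1^0·+1^2 = +1.
(a,b)_∞: sgn(-123)=−, sgn(23)=+, so +1.
(a,b)_23: α=0, u≡11; β=1, v≡16 (mod 23); (11|23)=-1, (16|23)=+1; sign (−1)^0·-1^1·+1^0 = -1.
(a,b)_41: α=1, u≡3; β=4, v≡2 (mod 41); (3|41)=-1, (2|41)=+1; sign (−1)^0·-1^4·+1^1 = +1.
Ram(-123, 23) = {3, 23}; no ℚ_3-point on the conic.

[3, 23]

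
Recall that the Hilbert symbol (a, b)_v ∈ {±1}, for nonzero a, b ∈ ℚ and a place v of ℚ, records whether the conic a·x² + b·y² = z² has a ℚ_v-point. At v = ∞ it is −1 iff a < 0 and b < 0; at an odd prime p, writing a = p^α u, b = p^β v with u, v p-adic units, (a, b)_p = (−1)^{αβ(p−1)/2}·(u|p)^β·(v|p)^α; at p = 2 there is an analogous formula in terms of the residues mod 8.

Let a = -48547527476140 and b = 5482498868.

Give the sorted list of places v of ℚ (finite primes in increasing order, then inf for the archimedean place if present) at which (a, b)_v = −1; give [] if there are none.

[5, 7, 11, 23]

Mod squares: a ≡ -7315, b ≡ 437. Check v ∈ {∞, 2, 5, 7, 11, 19, 23}.
v=∞: -7315 < 0 and 437 > 0  ⇒  (a,b)_∞ = +1.
v=19: a=19^1·(≡10), b=19^1·(≡9) mod 19; (10|19)=-1, (9|19)=+1; (−1)^{1·1·9}·(-1)^1·(+1)^1 = +1.
v=2: v_2(a)=2, v_2(b)=2; units ≡ 5, 5 (mod 8); ε·ε+αω+βω = 0·0+2·1+2·1 ≡ 0  ⇒  (a,b)_2 = +1.
v=7: a=7^3·(≡3), b=7^2·(≡5) mod 7; (3|7)=-1, (5|7)=-1; (−1)^{3·2·3}·(-1)^2·(-1)^3 = -1.
v=5: a=5^1·(≡2), b=5^0·(≡3) mod 5; (2|5)=-1, (3|5)=-1; (−1)^{1·0·2}·(-1)^0·(-1)^1 = -1.
v=23: a=23^4·(≡20), b=23^3·(≡11) mod 23; (20|23)=-1, (11|23)=-1; (−1)^{4·3·11}·(-1)^3·(-1)^4 = -1.
v=11: a=11^3·(≡10), b=11^2·(≡6) mod 11; (10|11)=-1, (6|11)=-1; (−1)^{3·2·5}·(-1)^2·(-1)^3 = -1.
(-7315, 437 / ℚ) ramifies at {5, 7, 11, 23}: a division algebra.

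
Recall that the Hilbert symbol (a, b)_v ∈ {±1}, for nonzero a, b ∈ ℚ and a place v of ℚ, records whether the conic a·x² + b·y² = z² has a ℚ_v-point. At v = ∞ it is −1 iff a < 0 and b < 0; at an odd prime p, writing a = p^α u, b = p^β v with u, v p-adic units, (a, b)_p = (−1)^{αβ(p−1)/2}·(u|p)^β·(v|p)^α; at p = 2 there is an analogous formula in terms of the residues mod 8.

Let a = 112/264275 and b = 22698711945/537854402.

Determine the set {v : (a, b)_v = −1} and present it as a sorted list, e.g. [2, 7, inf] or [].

[2, 3, 5, 7]

(a, b) ≡ (77, 210) mod (ℚ^×)²; places V = {2, 3, 5, 7, 11, 13, 23, 29, 31, ∞}.
(a,b)_29: α=0, u≡2; β=2, v≡9 (mod 29); (2|29)=-1, (9|29)=+1; sign (−1)^0·-1^2·+1^0 = +1.
(a,b)_31: α=-2, u≡3; β=-2, v≡13 (mod 31); (3|31)=-1, (13|31)=-1; sign (−1)^0·-1^-2·-1^-2 = +1.
(a,b)_7: α=1, u≡4; β=1, v≡2 (mod 7); (4|7)=+1, (2|7)=+1; sign (−1)^1·+1^1·+1^1 = -1.
(a,b)_2: α=4, β=-1; u≡5, v≡1 (mod 8); ε(u)ε(v)=0·0, αω(v)=4·0, βω(u)=-1·1; sum ≡ 1  ⇒  -1.
(a,b)_11: α=-1, u≡2; β=0, v≡1 (mod 11); (2|11)=-1, (1|11)=+1; sign (−1)^0·-1^0·+1^-1 = +1.
(a,b)_3: α=0, u≡2; β=3, v≡1 (mod 3); (2|3)=-1, (1|3)=+1; sign (−1)^0·-1^3·+1^0 = -1.
(a,b)_23: α=0, u≡4; β=-4, v≡13 (mod 23); (4|23)=+1, (13|23)=+1; sign (−1)^0·+1^-4·+1^0 = +1.
(a,b)_5: α=-2, u≡2; β=1, v≡2 (mod 5); (2|5)=-1, (2|5)=-1; sign (−1)^0·-1^1·-1^-2 = -1.
(a,b)_13: α=0, u≡9; β=4, v≡6 (mod 13); (9|13)=+1, (6|13)=-1; sign (−1)^0·+1^4·-1^0 = +1.
(a,b)_∞: sgn(77)=+, sgn(210)=+, so +1.
(77, 210 / ℚ) ramifies at {2, 3, 5, 7}: a division algebra.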